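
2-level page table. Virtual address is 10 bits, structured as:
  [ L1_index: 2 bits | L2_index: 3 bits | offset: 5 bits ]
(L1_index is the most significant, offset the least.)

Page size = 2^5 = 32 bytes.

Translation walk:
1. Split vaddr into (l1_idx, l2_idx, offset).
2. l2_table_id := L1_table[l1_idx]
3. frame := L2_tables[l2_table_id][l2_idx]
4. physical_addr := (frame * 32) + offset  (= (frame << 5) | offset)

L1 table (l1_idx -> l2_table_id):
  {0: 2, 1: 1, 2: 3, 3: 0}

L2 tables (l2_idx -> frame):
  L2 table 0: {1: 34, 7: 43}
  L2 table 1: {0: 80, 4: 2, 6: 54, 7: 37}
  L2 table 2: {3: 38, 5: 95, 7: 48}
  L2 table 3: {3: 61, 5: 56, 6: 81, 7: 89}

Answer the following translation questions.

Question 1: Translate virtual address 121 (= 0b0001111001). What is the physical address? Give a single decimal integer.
vaddr = 121 = 0b0001111001
Split: l1_idx=0, l2_idx=3, offset=25
L1[0] = 2
L2[2][3] = 38
paddr = 38 * 32 + 25 = 1241

Answer: 1241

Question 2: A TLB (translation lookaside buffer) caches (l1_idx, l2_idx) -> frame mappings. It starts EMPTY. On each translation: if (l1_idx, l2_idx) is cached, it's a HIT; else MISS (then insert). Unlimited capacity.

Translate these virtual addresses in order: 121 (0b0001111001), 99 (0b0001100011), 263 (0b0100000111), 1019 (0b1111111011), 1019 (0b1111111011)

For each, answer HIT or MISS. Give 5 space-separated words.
Answer: MISS HIT MISS MISS HIT

Derivation:
vaddr=121: (0,3) not in TLB -> MISS, insert
vaddr=99: (0,3) in TLB -> HIT
vaddr=263: (1,0) not in TLB -> MISS, insert
vaddr=1019: (3,7) not in TLB -> MISS, insert
vaddr=1019: (3,7) in TLB -> HIT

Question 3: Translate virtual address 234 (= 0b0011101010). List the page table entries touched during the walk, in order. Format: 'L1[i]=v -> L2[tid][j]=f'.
Answer: L1[0]=2 -> L2[2][7]=48

Derivation:
vaddr = 234 = 0b0011101010
Split: l1_idx=0, l2_idx=7, offset=10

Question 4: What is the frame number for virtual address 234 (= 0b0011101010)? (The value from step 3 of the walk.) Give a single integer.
vaddr = 234: l1_idx=0, l2_idx=7
L1[0] = 2; L2[2][7] = 48

Answer: 48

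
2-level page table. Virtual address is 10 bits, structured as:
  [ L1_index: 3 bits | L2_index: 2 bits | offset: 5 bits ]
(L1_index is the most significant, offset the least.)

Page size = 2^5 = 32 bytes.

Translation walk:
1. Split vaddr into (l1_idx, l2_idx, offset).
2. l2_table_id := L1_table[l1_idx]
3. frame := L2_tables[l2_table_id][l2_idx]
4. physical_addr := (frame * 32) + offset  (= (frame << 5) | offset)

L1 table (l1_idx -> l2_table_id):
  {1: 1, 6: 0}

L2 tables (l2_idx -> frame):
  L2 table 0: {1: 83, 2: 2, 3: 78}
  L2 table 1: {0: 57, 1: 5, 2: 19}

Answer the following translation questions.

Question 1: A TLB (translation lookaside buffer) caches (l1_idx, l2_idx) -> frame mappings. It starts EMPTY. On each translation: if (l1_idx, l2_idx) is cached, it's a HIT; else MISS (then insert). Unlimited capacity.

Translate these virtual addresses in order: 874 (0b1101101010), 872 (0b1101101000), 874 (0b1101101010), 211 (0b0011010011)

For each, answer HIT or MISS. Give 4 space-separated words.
Answer: MISS HIT HIT MISS

Derivation:
vaddr=874: (6,3) not in TLB -> MISS, insert
vaddr=872: (6,3) in TLB -> HIT
vaddr=874: (6,3) in TLB -> HIT
vaddr=211: (1,2) not in TLB -> MISS, insert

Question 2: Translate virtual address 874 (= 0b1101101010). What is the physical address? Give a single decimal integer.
vaddr = 874 = 0b1101101010
Split: l1_idx=6, l2_idx=3, offset=10
L1[6] = 0
L2[0][3] = 78
paddr = 78 * 32 + 10 = 2506

Answer: 2506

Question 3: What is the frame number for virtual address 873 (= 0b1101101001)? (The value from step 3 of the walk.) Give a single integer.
Answer: 78

Derivation:
vaddr = 873: l1_idx=6, l2_idx=3
L1[6] = 0; L2[0][3] = 78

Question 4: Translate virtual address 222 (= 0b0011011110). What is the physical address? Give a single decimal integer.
Answer: 638

Derivation:
vaddr = 222 = 0b0011011110
Split: l1_idx=1, l2_idx=2, offset=30
L1[1] = 1
L2[1][2] = 19
paddr = 19 * 32 + 30 = 638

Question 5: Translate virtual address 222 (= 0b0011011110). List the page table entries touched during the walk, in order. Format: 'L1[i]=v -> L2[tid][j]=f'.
Answer: L1[1]=1 -> L2[1][2]=19

Derivation:
vaddr = 222 = 0b0011011110
Split: l1_idx=1, l2_idx=2, offset=30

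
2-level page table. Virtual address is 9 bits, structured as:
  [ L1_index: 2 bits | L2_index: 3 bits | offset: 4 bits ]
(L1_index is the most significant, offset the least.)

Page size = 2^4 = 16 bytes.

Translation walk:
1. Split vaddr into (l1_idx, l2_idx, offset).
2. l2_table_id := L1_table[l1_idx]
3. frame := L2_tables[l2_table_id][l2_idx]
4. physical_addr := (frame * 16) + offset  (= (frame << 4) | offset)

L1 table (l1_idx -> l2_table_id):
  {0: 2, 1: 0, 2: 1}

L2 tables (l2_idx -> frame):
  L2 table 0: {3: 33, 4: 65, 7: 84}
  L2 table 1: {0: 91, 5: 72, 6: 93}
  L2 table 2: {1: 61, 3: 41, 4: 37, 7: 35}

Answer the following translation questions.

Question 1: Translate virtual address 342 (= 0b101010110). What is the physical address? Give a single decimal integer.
Answer: 1158

Derivation:
vaddr = 342 = 0b101010110
Split: l1_idx=2, l2_idx=5, offset=6
L1[2] = 1
L2[1][5] = 72
paddr = 72 * 16 + 6 = 1158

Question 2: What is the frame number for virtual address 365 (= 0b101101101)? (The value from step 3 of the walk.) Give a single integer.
Answer: 93

Derivation:
vaddr = 365: l1_idx=2, l2_idx=6
L1[2] = 1; L2[1][6] = 93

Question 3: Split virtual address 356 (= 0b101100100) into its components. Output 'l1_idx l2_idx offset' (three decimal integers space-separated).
Answer: 2 6 4

Derivation:
vaddr = 356 = 0b101100100
  top 2 bits -> l1_idx = 2
  next 3 bits -> l2_idx = 6
  bottom 4 bits -> offset = 4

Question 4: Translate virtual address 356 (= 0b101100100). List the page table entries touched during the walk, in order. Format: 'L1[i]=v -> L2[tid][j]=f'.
Answer: L1[2]=1 -> L2[1][6]=93

Derivation:
vaddr = 356 = 0b101100100
Split: l1_idx=2, l2_idx=6, offset=4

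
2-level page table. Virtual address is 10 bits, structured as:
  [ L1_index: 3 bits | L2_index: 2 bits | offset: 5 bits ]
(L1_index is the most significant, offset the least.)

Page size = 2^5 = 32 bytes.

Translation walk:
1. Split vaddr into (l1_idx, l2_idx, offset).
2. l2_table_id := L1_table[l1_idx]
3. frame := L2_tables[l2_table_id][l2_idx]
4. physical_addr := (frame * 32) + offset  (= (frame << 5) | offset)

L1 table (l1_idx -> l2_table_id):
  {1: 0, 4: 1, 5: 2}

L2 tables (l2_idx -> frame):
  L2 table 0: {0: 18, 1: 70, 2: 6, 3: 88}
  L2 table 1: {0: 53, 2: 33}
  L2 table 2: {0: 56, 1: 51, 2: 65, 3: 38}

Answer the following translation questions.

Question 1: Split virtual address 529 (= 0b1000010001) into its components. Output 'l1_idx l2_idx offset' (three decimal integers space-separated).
vaddr = 529 = 0b1000010001
  top 3 bits -> l1_idx = 4
  next 2 bits -> l2_idx = 0
  bottom 5 bits -> offset = 17

Answer: 4 0 17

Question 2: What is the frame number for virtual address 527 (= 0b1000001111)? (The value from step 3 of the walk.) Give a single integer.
Answer: 53

Derivation:
vaddr = 527: l1_idx=4, l2_idx=0
L1[4] = 1; L2[1][0] = 53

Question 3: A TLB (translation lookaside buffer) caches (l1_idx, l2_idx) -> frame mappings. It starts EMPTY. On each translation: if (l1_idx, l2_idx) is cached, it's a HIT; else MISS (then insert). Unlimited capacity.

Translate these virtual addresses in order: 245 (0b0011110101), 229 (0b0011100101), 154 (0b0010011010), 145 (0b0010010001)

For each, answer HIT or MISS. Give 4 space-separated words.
Answer: MISS HIT MISS HIT

Derivation:
vaddr=245: (1,3) not in TLB -> MISS, insert
vaddr=229: (1,3) in TLB -> HIT
vaddr=154: (1,0) not in TLB -> MISS, insert
vaddr=145: (1,0) in TLB -> HIT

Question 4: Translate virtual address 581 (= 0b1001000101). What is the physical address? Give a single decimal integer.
Answer: 1061

Derivation:
vaddr = 581 = 0b1001000101
Split: l1_idx=4, l2_idx=2, offset=5
L1[4] = 1
L2[1][2] = 33
paddr = 33 * 32 + 5 = 1061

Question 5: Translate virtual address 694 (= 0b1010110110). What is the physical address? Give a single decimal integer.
Answer: 1654

Derivation:
vaddr = 694 = 0b1010110110
Split: l1_idx=5, l2_idx=1, offset=22
L1[5] = 2
L2[2][1] = 51
paddr = 51 * 32 + 22 = 1654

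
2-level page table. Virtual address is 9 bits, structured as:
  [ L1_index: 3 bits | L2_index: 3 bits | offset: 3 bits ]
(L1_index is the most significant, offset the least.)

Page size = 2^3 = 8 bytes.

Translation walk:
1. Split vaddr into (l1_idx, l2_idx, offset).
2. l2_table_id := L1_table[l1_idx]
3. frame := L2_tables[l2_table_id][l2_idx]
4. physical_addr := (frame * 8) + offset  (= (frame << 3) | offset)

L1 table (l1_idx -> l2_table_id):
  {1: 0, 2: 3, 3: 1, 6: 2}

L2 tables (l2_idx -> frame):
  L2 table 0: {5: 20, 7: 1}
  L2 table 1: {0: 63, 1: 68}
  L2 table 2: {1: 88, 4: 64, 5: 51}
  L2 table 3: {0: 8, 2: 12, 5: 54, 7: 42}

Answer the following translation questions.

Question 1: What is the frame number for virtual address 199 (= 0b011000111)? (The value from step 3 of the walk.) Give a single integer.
Answer: 63

Derivation:
vaddr = 199: l1_idx=3, l2_idx=0
L1[3] = 1; L2[1][0] = 63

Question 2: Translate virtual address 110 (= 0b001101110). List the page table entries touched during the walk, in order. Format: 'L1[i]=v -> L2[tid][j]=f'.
vaddr = 110 = 0b001101110
Split: l1_idx=1, l2_idx=5, offset=6

Answer: L1[1]=0 -> L2[0][5]=20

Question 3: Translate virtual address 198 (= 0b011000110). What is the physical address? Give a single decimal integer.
Answer: 510

Derivation:
vaddr = 198 = 0b011000110
Split: l1_idx=3, l2_idx=0, offset=6
L1[3] = 1
L2[1][0] = 63
paddr = 63 * 8 + 6 = 510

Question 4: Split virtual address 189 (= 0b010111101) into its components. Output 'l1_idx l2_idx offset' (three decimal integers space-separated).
Answer: 2 7 5

Derivation:
vaddr = 189 = 0b010111101
  top 3 bits -> l1_idx = 2
  next 3 bits -> l2_idx = 7
  bottom 3 bits -> offset = 5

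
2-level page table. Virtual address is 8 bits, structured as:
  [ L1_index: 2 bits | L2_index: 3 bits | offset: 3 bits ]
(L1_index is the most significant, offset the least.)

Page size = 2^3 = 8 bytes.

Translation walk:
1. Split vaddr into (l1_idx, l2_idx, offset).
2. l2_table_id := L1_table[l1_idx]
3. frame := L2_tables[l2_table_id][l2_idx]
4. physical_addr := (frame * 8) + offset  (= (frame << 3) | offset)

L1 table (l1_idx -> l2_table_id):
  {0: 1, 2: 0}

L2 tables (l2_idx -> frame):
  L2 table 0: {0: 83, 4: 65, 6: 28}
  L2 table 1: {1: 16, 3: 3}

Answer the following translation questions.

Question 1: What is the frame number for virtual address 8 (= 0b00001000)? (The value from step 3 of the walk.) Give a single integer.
Answer: 16

Derivation:
vaddr = 8: l1_idx=0, l2_idx=1
L1[0] = 1; L2[1][1] = 16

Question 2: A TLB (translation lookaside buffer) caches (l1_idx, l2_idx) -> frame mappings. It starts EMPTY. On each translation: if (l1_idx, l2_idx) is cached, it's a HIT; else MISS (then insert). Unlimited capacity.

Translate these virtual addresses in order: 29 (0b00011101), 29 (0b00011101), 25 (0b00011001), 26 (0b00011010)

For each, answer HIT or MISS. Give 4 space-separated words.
vaddr=29: (0,3) not in TLB -> MISS, insert
vaddr=29: (0,3) in TLB -> HIT
vaddr=25: (0,3) in TLB -> HIT
vaddr=26: (0,3) in TLB -> HIT

Answer: MISS HIT HIT HIT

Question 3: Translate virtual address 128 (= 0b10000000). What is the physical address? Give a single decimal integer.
vaddr = 128 = 0b10000000
Split: l1_idx=2, l2_idx=0, offset=0
L1[2] = 0
L2[0][0] = 83
paddr = 83 * 8 + 0 = 664

Answer: 664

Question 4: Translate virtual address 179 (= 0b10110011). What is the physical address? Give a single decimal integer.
Answer: 227

Derivation:
vaddr = 179 = 0b10110011
Split: l1_idx=2, l2_idx=6, offset=3
L1[2] = 0
L2[0][6] = 28
paddr = 28 * 8 + 3 = 227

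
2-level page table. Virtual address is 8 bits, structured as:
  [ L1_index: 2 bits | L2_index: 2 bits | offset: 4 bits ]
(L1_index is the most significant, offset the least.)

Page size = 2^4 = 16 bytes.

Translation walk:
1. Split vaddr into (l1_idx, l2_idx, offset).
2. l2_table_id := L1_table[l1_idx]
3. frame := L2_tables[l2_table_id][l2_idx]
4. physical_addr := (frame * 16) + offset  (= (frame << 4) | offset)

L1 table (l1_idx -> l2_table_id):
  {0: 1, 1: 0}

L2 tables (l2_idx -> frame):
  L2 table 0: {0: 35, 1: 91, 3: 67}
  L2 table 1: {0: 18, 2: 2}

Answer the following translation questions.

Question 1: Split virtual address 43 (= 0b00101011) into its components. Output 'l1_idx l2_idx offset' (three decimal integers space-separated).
Answer: 0 2 11

Derivation:
vaddr = 43 = 0b00101011
  top 2 bits -> l1_idx = 0
  next 2 bits -> l2_idx = 2
  bottom 4 bits -> offset = 11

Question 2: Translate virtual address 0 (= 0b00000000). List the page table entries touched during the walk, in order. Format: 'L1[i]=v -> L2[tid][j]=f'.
Answer: L1[0]=1 -> L2[1][0]=18

Derivation:
vaddr = 0 = 0b00000000
Split: l1_idx=0, l2_idx=0, offset=0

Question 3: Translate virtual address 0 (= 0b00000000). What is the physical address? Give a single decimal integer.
Answer: 288

Derivation:
vaddr = 0 = 0b00000000
Split: l1_idx=0, l2_idx=0, offset=0
L1[0] = 1
L2[1][0] = 18
paddr = 18 * 16 + 0 = 288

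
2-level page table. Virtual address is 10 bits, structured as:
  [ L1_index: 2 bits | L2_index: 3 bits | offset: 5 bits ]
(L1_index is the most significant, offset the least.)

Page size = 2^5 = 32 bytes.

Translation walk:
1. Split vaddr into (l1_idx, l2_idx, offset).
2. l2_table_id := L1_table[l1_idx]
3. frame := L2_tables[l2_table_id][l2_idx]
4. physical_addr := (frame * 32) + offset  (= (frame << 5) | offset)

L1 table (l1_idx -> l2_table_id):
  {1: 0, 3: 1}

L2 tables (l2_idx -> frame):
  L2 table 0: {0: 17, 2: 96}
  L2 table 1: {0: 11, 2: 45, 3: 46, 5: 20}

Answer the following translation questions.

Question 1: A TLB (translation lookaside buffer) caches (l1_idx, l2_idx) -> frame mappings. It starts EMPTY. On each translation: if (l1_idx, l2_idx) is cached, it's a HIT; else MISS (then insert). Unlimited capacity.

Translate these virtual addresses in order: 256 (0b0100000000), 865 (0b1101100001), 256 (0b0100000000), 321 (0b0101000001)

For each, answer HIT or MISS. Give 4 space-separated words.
vaddr=256: (1,0) not in TLB -> MISS, insert
vaddr=865: (3,3) not in TLB -> MISS, insert
vaddr=256: (1,0) in TLB -> HIT
vaddr=321: (1,2) not in TLB -> MISS, insert

Answer: MISS MISS HIT MISS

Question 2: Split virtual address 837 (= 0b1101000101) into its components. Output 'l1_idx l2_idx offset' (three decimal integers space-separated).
vaddr = 837 = 0b1101000101
  top 2 bits -> l1_idx = 3
  next 3 bits -> l2_idx = 2
  bottom 5 bits -> offset = 5

Answer: 3 2 5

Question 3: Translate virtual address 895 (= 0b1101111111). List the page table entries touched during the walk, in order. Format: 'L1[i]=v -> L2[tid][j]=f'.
vaddr = 895 = 0b1101111111
Split: l1_idx=3, l2_idx=3, offset=31

Answer: L1[3]=1 -> L2[1][3]=46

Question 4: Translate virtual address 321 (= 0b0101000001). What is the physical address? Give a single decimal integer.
vaddr = 321 = 0b0101000001
Split: l1_idx=1, l2_idx=2, offset=1
L1[1] = 0
L2[0][2] = 96
paddr = 96 * 32 + 1 = 3073

Answer: 3073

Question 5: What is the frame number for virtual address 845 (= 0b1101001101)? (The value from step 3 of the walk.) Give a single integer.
vaddr = 845: l1_idx=3, l2_idx=2
L1[3] = 1; L2[1][2] = 45

Answer: 45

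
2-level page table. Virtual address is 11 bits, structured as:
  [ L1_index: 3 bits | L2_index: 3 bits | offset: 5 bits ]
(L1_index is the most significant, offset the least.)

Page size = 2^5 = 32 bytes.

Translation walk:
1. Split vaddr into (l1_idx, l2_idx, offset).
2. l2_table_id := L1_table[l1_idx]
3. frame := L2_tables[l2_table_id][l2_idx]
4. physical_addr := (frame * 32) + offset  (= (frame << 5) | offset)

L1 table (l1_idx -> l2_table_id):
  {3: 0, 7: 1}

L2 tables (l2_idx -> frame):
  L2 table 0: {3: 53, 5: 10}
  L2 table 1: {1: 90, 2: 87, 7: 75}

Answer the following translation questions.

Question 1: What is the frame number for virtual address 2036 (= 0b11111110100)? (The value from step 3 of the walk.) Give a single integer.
Answer: 75

Derivation:
vaddr = 2036: l1_idx=7, l2_idx=7
L1[7] = 1; L2[1][7] = 75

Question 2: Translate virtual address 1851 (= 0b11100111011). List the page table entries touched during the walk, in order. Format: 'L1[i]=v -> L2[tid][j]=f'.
Answer: L1[7]=1 -> L2[1][1]=90

Derivation:
vaddr = 1851 = 0b11100111011
Split: l1_idx=7, l2_idx=1, offset=27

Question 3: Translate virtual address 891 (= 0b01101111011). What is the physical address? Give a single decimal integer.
Answer: 1723

Derivation:
vaddr = 891 = 0b01101111011
Split: l1_idx=3, l2_idx=3, offset=27
L1[3] = 0
L2[0][3] = 53
paddr = 53 * 32 + 27 = 1723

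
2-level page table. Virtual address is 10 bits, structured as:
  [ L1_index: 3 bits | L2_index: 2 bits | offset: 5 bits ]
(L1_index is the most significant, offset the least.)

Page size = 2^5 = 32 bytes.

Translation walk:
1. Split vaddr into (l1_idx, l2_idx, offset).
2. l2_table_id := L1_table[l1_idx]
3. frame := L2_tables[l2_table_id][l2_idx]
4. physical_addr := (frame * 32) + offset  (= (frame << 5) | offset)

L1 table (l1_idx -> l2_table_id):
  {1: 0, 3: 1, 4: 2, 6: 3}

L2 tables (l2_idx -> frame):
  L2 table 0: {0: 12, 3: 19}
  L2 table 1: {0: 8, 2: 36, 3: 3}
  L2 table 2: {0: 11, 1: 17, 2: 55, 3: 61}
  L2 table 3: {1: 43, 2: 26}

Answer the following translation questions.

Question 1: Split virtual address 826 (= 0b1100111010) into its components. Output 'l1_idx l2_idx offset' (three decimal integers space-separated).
vaddr = 826 = 0b1100111010
  top 3 bits -> l1_idx = 6
  next 2 bits -> l2_idx = 1
  bottom 5 bits -> offset = 26

Answer: 6 1 26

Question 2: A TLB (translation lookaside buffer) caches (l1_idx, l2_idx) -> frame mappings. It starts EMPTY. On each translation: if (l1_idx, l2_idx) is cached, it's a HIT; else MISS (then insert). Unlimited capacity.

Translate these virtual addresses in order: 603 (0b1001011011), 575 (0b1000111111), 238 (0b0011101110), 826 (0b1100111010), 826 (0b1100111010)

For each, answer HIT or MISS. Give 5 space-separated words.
Answer: MISS MISS MISS MISS HIT

Derivation:
vaddr=603: (4,2) not in TLB -> MISS, insert
vaddr=575: (4,1) not in TLB -> MISS, insert
vaddr=238: (1,3) not in TLB -> MISS, insert
vaddr=826: (6,1) not in TLB -> MISS, insert
vaddr=826: (6,1) in TLB -> HIT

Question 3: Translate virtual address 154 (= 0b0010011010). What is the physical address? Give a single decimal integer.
Answer: 410

Derivation:
vaddr = 154 = 0b0010011010
Split: l1_idx=1, l2_idx=0, offset=26
L1[1] = 0
L2[0][0] = 12
paddr = 12 * 32 + 26 = 410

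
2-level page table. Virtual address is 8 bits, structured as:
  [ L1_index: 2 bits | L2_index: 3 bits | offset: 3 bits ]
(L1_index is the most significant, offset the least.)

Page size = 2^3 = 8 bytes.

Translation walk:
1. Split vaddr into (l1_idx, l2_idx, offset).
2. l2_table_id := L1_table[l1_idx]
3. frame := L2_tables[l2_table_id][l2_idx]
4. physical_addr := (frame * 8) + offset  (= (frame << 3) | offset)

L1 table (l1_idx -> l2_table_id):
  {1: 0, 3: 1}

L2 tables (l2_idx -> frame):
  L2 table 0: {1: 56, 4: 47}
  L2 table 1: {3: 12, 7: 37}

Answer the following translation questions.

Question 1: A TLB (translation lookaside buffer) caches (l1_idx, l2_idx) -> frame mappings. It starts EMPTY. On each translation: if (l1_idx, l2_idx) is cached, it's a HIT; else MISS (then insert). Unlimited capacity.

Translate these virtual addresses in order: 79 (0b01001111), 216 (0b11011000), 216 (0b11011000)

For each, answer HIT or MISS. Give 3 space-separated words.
vaddr=79: (1,1) not in TLB -> MISS, insert
vaddr=216: (3,3) not in TLB -> MISS, insert
vaddr=216: (3,3) in TLB -> HIT

Answer: MISS MISS HIT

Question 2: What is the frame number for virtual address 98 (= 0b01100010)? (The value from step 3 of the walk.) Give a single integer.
Answer: 47

Derivation:
vaddr = 98: l1_idx=1, l2_idx=4
L1[1] = 0; L2[0][4] = 47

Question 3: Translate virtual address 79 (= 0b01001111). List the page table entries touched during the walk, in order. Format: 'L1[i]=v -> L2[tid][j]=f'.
Answer: L1[1]=0 -> L2[0][1]=56

Derivation:
vaddr = 79 = 0b01001111
Split: l1_idx=1, l2_idx=1, offset=7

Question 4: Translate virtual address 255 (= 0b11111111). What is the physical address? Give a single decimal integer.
vaddr = 255 = 0b11111111
Split: l1_idx=3, l2_idx=7, offset=7
L1[3] = 1
L2[1][7] = 37
paddr = 37 * 8 + 7 = 303

Answer: 303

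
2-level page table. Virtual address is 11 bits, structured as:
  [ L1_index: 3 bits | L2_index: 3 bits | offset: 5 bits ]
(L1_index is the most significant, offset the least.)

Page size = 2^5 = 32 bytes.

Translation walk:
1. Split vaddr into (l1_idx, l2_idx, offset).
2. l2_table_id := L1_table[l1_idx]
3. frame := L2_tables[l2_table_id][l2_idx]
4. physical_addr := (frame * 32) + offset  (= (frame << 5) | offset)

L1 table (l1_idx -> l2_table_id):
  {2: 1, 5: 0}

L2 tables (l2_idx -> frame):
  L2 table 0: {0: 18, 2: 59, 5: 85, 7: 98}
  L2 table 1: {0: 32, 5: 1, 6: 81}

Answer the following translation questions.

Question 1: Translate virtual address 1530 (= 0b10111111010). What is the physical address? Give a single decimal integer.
vaddr = 1530 = 0b10111111010
Split: l1_idx=5, l2_idx=7, offset=26
L1[5] = 0
L2[0][7] = 98
paddr = 98 * 32 + 26 = 3162

Answer: 3162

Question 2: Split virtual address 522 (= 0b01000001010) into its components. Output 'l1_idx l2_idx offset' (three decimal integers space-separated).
Answer: 2 0 10

Derivation:
vaddr = 522 = 0b01000001010
  top 3 bits -> l1_idx = 2
  next 3 bits -> l2_idx = 0
  bottom 5 bits -> offset = 10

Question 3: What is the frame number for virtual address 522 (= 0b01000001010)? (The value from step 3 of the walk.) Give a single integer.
Answer: 32

Derivation:
vaddr = 522: l1_idx=2, l2_idx=0
L1[2] = 1; L2[1][0] = 32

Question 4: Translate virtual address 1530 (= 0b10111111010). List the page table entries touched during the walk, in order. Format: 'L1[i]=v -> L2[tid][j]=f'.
Answer: L1[5]=0 -> L2[0][7]=98

Derivation:
vaddr = 1530 = 0b10111111010
Split: l1_idx=5, l2_idx=7, offset=26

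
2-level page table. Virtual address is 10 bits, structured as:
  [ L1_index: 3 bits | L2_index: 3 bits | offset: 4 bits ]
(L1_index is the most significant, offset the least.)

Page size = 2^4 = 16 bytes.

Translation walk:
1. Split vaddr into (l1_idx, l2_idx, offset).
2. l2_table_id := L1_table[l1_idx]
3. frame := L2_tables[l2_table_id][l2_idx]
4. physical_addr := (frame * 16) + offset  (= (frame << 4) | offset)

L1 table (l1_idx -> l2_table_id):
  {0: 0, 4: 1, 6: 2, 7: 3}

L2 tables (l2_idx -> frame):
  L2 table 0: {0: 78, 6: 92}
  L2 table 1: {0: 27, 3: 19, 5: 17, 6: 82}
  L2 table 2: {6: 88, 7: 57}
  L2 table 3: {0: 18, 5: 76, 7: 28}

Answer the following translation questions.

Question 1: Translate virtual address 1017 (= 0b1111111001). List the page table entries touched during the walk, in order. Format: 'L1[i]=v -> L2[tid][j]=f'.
Answer: L1[7]=3 -> L2[3][7]=28

Derivation:
vaddr = 1017 = 0b1111111001
Split: l1_idx=7, l2_idx=7, offset=9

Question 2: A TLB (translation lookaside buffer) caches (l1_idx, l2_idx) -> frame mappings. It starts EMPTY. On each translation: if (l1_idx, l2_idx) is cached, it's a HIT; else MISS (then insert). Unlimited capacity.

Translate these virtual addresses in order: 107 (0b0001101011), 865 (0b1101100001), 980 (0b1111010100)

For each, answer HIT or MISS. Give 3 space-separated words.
Answer: MISS MISS MISS

Derivation:
vaddr=107: (0,6) not in TLB -> MISS, insert
vaddr=865: (6,6) not in TLB -> MISS, insert
vaddr=980: (7,5) not in TLB -> MISS, insert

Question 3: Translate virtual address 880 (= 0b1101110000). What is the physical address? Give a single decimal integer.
Answer: 912

Derivation:
vaddr = 880 = 0b1101110000
Split: l1_idx=6, l2_idx=7, offset=0
L1[6] = 2
L2[2][7] = 57
paddr = 57 * 16 + 0 = 912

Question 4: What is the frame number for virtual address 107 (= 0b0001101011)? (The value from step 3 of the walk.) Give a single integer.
Answer: 92

Derivation:
vaddr = 107: l1_idx=0, l2_idx=6
L1[0] = 0; L2[0][6] = 92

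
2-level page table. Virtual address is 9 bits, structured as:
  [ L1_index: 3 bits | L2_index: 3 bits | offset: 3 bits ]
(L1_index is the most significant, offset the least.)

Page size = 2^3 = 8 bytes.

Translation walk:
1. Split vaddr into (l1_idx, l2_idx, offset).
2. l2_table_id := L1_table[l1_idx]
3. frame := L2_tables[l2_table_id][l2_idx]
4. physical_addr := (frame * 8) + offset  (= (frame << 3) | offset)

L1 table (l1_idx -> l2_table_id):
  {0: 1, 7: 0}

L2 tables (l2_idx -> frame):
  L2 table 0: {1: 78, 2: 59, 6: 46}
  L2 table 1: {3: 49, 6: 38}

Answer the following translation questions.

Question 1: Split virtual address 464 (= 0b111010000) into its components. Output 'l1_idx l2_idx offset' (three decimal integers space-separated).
vaddr = 464 = 0b111010000
  top 3 bits -> l1_idx = 7
  next 3 bits -> l2_idx = 2
  bottom 3 bits -> offset = 0

Answer: 7 2 0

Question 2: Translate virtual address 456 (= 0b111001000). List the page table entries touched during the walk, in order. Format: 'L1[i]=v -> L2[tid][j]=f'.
Answer: L1[7]=0 -> L2[0][1]=78

Derivation:
vaddr = 456 = 0b111001000
Split: l1_idx=7, l2_idx=1, offset=0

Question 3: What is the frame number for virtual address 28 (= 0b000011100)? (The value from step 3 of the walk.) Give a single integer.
vaddr = 28: l1_idx=0, l2_idx=3
L1[0] = 1; L2[1][3] = 49

Answer: 49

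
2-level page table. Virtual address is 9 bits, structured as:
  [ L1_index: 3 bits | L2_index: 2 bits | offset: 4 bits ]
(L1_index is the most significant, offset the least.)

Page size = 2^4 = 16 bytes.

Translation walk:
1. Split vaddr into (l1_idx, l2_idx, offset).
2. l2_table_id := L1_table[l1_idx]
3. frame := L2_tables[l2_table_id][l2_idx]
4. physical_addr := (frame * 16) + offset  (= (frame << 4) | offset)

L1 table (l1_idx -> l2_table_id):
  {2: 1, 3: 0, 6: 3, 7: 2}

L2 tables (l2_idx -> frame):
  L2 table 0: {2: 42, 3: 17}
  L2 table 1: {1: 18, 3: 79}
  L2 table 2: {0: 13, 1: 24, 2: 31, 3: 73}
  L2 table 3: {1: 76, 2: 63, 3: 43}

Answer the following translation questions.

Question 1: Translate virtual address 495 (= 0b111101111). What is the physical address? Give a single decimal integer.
Answer: 511

Derivation:
vaddr = 495 = 0b111101111
Split: l1_idx=7, l2_idx=2, offset=15
L1[7] = 2
L2[2][2] = 31
paddr = 31 * 16 + 15 = 511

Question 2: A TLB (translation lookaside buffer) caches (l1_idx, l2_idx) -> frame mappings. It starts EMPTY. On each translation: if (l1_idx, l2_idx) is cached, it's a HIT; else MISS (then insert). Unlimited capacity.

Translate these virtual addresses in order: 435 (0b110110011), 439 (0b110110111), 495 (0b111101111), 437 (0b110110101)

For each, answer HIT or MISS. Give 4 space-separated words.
Answer: MISS HIT MISS HIT

Derivation:
vaddr=435: (6,3) not in TLB -> MISS, insert
vaddr=439: (6,3) in TLB -> HIT
vaddr=495: (7,2) not in TLB -> MISS, insert
vaddr=437: (6,3) in TLB -> HIT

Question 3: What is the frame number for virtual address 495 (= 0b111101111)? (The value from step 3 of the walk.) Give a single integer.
Answer: 31

Derivation:
vaddr = 495: l1_idx=7, l2_idx=2
L1[7] = 2; L2[2][2] = 31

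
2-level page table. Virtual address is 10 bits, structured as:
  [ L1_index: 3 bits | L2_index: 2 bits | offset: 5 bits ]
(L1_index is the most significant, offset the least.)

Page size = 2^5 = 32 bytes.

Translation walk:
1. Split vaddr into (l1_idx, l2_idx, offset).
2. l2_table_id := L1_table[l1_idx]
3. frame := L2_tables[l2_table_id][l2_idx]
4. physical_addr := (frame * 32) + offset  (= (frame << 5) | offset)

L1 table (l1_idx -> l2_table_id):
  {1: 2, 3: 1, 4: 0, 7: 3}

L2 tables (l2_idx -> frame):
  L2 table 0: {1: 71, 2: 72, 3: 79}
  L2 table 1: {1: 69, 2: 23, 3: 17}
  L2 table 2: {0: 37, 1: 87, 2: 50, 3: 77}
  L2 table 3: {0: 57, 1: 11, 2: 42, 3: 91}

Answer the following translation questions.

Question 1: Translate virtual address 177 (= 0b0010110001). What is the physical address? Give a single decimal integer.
Answer: 2801

Derivation:
vaddr = 177 = 0b0010110001
Split: l1_idx=1, l2_idx=1, offset=17
L1[1] = 2
L2[2][1] = 87
paddr = 87 * 32 + 17 = 2801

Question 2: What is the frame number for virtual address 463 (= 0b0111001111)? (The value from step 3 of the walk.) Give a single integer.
vaddr = 463: l1_idx=3, l2_idx=2
L1[3] = 1; L2[1][2] = 23

Answer: 23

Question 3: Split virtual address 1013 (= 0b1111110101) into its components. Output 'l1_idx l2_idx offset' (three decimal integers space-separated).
Answer: 7 3 21

Derivation:
vaddr = 1013 = 0b1111110101
  top 3 bits -> l1_idx = 7
  next 2 bits -> l2_idx = 3
  bottom 5 bits -> offset = 21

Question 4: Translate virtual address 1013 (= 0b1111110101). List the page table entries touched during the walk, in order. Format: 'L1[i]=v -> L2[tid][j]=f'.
vaddr = 1013 = 0b1111110101
Split: l1_idx=7, l2_idx=3, offset=21

Answer: L1[7]=3 -> L2[3][3]=91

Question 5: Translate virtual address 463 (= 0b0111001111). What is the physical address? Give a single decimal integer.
Answer: 751

Derivation:
vaddr = 463 = 0b0111001111
Split: l1_idx=3, l2_idx=2, offset=15
L1[3] = 1
L2[1][2] = 23
paddr = 23 * 32 + 15 = 751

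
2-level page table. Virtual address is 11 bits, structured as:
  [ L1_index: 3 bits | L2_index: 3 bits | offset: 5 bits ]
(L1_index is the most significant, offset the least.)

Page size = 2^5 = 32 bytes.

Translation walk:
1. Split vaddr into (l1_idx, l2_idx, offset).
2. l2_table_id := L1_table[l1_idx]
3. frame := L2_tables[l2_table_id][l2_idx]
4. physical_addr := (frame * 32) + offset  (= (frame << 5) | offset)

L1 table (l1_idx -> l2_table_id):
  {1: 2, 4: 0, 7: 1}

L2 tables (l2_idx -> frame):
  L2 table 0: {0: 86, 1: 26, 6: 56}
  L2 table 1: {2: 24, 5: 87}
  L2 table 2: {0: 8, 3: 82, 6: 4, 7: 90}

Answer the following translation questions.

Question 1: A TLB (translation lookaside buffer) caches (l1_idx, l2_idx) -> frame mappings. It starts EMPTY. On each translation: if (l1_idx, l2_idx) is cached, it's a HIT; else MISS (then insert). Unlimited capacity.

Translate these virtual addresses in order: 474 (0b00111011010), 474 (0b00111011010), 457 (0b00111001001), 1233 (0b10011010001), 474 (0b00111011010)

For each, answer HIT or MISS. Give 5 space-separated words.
vaddr=474: (1,6) not in TLB -> MISS, insert
vaddr=474: (1,6) in TLB -> HIT
vaddr=457: (1,6) in TLB -> HIT
vaddr=1233: (4,6) not in TLB -> MISS, insert
vaddr=474: (1,6) in TLB -> HIT

Answer: MISS HIT HIT MISS HIT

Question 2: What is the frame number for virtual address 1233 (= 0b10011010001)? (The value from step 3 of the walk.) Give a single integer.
vaddr = 1233: l1_idx=4, l2_idx=6
L1[4] = 0; L2[0][6] = 56

Answer: 56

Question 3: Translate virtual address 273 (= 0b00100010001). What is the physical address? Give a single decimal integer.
vaddr = 273 = 0b00100010001
Split: l1_idx=1, l2_idx=0, offset=17
L1[1] = 2
L2[2][0] = 8
paddr = 8 * 32 + 17 = 273

Answer: 273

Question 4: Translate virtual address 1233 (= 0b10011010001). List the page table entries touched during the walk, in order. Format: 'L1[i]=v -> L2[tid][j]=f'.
vaddr = 1233 = 0b10011010001
Split: l1_idx=4, l2_idx=6, offset=17

Answer: L1[4]=0 -> L2[0][6]=56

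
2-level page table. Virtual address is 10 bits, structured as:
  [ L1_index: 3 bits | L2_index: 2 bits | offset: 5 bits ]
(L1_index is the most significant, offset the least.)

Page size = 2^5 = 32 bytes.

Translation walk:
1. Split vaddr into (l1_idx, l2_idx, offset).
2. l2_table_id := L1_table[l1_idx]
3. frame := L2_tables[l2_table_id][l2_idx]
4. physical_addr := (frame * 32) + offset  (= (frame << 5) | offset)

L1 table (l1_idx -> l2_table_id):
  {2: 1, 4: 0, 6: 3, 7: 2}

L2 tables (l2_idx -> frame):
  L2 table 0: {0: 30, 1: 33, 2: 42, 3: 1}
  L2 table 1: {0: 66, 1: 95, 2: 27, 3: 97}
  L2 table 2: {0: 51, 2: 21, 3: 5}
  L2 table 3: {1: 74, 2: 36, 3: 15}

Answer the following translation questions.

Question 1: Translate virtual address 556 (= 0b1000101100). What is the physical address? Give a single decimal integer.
Answer: 1068

Derivation:
vaddr = 556 = 0b1000101100
Split: l1_idx=4, l2_idx=1, offset=12
L1[4] = 0
L2[0][1] = 33
paddr = 33 * 32 + 12 = 1068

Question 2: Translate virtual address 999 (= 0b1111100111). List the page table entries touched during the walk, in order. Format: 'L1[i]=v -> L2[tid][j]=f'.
Answer: L1[7]=2 -> L2[2][3]=5

Derivation:
vaddr = 999 = 0b1111100111
Split: l1_idx=7, l2_idx=3, offset=7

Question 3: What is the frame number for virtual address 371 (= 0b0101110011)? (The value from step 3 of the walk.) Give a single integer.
Answer: 97

Derivation:
vaddr = 371: l1_idx=2, l2_idx=3
L1[2] = 1; L2[1][3] = 97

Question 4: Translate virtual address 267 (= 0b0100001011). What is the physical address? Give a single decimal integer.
Answer: 2123

Derivation:
vaddr = 267 = 0b0100001011
Split: l1_idx=2, l2_idx=0, offset=11
L1[2] = 1
L2[1][0] = 66
paddr = 66 * 32 + 11 = 2123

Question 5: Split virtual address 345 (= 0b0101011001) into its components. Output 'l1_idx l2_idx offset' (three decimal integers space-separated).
Answer: 2 2 25

Derivation:
vaddr = 345 = 0b0101011001
  top 3 bits -> l1_idx = 2
  next 2 bits -> l2_idx = 2
  bottom 5 bits -> offset = 25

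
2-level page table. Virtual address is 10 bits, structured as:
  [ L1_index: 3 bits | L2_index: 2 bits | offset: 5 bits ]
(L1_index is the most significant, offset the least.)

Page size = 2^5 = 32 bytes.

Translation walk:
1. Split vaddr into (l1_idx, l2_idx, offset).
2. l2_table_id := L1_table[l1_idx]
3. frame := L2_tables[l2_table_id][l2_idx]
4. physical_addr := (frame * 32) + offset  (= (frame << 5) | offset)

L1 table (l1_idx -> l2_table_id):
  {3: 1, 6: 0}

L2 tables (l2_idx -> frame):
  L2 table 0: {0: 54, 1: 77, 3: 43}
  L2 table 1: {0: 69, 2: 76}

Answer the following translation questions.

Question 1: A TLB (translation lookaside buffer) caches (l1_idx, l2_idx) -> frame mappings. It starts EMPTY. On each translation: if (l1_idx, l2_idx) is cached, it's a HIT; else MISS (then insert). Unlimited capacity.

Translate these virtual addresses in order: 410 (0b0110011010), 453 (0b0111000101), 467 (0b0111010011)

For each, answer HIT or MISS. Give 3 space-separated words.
Answer: MISS MISS HIT

Derivation:
vaddr=410: (3,0) not in TLB -> MISS, insert
vaddr=453: (3,2) not in TLB -> MISS, insert
vaddr=467: (3,2) in TLB -> HIT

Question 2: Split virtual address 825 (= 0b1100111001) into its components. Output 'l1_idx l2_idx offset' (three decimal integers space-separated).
vaddr = 825 = 0b1100111001
  top 3 bits -> l1_idx = 6
  next 2 bits -> l2_idx = 1
  bottom 5 bits -> offset = 25

Answer: 6 1 25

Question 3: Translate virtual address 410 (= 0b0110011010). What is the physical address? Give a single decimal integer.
vaddr = 410 = 0b0110011010
Split: l1_idx=3, l2_idx=0, offset=26
L1[3] = 1
L2[1][0] = 69
paddr = 69 * 32 + 26 = 2234

Answer: 2234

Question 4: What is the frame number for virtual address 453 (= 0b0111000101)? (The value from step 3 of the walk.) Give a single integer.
vaddr = 453: l1_idx=3, l2_idx=2
L1[3] = 1; L2[1][2] = 76

Answer: 76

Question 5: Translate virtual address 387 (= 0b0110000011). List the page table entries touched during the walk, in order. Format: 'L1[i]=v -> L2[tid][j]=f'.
vaddr = 387 = 0b0110000011
Split: l1_idx=3, l2_idx=0, offset=3

Answer: L1[3]=1 -> L2[1][0]=69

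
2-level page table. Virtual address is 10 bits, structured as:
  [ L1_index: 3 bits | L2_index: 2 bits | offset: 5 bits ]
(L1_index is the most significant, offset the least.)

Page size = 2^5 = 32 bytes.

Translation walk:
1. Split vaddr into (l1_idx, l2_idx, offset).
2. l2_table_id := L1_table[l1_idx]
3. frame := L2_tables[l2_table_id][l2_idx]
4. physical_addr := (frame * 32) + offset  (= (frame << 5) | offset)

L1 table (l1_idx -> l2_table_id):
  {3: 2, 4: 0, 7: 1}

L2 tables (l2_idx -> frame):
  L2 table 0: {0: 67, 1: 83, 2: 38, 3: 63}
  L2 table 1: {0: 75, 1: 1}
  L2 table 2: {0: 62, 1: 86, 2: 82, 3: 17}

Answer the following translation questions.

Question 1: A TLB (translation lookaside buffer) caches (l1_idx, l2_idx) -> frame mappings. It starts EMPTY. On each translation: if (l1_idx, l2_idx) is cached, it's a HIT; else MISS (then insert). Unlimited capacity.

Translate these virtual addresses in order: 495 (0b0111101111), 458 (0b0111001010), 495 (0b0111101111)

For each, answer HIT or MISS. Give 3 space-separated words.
Answer: MISS MISS HIT

Derivation:
vaddr=495: (3,3) not in TLB -> MISS, insert
vaddr=458: (3,2) not in TLB -> MISS, insert
vaddr=495: (3,3) in TLB -> HIT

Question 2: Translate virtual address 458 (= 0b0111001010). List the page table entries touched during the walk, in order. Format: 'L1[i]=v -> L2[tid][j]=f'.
vaddr = 458 = 0b0111001010
Split: l1_idx=3, l2_idx=2, offset=10

Answer: L1[3]=2 -> L2[2][2]=82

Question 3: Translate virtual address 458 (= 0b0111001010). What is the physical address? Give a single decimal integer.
Answer: 2634

Derivation:
vaddr = 458 = 0b0111001010
Split: l1_idx=3, l2_idx=2, offset=10
L1[3] = 2
L2[2][2] = 82
paddr = 82 * 32 + 10 = 2634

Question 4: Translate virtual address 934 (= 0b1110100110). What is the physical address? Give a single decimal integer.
vaddr = 934 = 0b1110100110
Split: l1_idx=7, l2_idx=1, offset=6
L1[7] = 1
L2[1][1] = 1
paddr = 1 * 32 + 6 = 38

Answer: 38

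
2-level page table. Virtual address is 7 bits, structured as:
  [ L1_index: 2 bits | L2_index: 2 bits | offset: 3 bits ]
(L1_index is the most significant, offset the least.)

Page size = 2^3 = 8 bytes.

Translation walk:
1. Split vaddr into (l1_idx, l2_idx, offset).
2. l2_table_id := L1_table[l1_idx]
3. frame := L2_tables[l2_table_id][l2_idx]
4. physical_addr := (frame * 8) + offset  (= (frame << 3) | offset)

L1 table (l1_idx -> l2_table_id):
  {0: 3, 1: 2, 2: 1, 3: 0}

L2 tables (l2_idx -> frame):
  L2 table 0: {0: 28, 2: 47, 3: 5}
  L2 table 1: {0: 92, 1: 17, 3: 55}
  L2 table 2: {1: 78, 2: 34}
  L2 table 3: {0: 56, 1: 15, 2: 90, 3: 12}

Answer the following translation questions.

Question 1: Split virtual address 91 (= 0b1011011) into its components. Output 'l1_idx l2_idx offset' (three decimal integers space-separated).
vaddr = 91 = 0b1011011
  top 2 bits -> l1_idx = 2
  next 2 bits -> l2_idx = 3
  bottom 3 bits -> offset = 3

Answer: 2 3 3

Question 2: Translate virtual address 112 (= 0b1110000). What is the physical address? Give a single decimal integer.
Answer: 376

Derivation:
vaddr = 112 = 0b1110000
Split: l1_idx=3, l2_idx=2, offset=0
L1[3] = 0
L2[0][2] = 47
paddr = 47 * 8 + 0 = 376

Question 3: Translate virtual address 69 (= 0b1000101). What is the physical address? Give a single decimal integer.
vaddr = 69 = 0b1000101
Split: l1_idx=2, l2_idx=0, offset=5
L1[2] = 1
L2[1][0] = 92
paddr = 92 * 8 + 5 = 741

Answer: 741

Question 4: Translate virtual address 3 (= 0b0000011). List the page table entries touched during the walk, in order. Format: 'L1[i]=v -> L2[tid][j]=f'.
Answer: L1[0]=3 -> L2[3][0]=56

Derivation:
vaddr = 3 = 0b0000011
Split: l1_idx=0, l2_idx=0, offset=3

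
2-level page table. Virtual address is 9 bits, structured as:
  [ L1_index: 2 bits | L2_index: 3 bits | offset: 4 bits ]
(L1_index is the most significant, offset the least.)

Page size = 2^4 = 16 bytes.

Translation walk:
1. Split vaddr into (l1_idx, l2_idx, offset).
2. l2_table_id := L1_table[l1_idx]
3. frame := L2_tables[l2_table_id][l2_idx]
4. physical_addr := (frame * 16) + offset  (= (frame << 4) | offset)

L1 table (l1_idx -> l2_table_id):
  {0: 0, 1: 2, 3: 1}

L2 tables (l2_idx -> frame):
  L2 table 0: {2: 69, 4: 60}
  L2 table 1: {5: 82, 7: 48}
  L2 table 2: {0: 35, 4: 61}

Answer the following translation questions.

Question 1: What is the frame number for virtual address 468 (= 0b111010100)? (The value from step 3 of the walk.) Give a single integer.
Answer: 82

Derivation:
vaddr = 468: l1_idx=3, l2_idx=5
L1[3] = 1; L2[1][5] = 82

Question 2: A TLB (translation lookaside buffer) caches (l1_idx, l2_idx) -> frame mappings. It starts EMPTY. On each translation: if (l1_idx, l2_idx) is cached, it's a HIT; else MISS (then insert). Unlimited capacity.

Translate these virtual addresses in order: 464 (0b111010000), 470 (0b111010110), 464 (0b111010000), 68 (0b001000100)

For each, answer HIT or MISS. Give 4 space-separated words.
Answer: MISS HIT HIT MISS

Derivation:
vaddr=464: (3,5) not in TLB -> MISS, insert
vaddr=470: (3,5) in TLB -> HIT
vaddr=464: (3,5) in TLB -> HIT
vaddr=68: (0,4) not in TLB -> MISS, insert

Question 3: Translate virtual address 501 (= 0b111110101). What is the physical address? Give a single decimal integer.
Answer: 773

Derivation:
vaddr = 501 = 0b111110101
Split: l1_idx=3, l2_idx=7, offset=5
L1[3] = 1
L2[1][7] = 48
paddr = 48 * 16 + 5 = 773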